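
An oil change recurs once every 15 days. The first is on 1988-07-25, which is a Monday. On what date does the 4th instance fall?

1988-09-08

The 4th occurrence is 3 intervals after the first: 3 × 15 = 45 days after 1988-07-25.
July has 31 days — 6 days to the end of July leaves 39.
August has 31 days (8 left).
8 days into September → 1988-09-08.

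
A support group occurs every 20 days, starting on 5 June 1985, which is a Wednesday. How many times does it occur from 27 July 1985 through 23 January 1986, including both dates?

9

Occurrences land 20·i days after 5 June 1985 for i = 0, 1, 2, …
27 July 1985 is 52 days after the start; 52 ÷ 20 = 2 remainder 12; since the remainder is 12, round up to i = 3. First occurrence in the window: #4 on 4 August 1985 (3×20 = 60 days in).
23 January 1986 is 232 days after the start; 232 ÷ 20 = 11 remainder 12. Last occurrence in the window: #12 on 11 January 1986.
Occurrences #4 through #12: 9 in total.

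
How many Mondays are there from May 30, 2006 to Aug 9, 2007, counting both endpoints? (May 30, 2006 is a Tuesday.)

62

May 30, 2006 is a Tuesday; the first Monday on or after it is Jun 5, 2006 (6 days later).
From Jun 5, 2006 to Aug 9, 2007: 209 + 221 = 430 days (rest of 2006, to Aug 9, 2007 in 2007).
430 ÷ 7 = 61 full weeks with remainder 3, so 61 more Mondays after the first → 62.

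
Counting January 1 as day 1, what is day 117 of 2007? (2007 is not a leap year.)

27 April 2007

January has 31 days (117 − 31 = 86 remain).
February has 28 days (86 − 28 = 58 remain).
March has 31 days (58 − 31 = 27 remain).
27 into April → April 27.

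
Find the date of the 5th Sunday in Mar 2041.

The first Sunday of Mar 2041 is Mar 3.
The 5th Sunday is 4 weeks later: 3 + 28 = 31.

Mar 31, 2041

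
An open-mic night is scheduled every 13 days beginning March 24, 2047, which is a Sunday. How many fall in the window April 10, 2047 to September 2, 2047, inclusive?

11

Occurrences land 13·i days after March 24, 2047 for i = 0, 1, 2, …
April 10, 2047 is 17 days after the start; 17 ÷ 13 = 1 remainder 4; since the remainder is 4, round up to i = 2. First occurrence in the window: #3 on April 19, 2047 (2×13 = 26 days in).
September 2, 2047 is 162 days after the start; 162 ÷ 13 = 12 remainder 6. Last occurrence in the window: #13 on August 27, 2047.
Occurrences #3 through #13: 11 in total.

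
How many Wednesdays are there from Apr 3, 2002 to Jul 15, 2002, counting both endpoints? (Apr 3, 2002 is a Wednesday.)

15

Apr 3, 2002 is a Wednesday; the first Wednesday on or after it is Apr 3, 2002.
From Apr 3, 2002 to Jul 15, 2002: 27 + 31 + 30 + 15 = 103 days (rest of Apr, May, Jun, Jul).
103 ÷ 7 = 14 full weeks with remainder 5, so 14 more Wednesdays after the first → 15.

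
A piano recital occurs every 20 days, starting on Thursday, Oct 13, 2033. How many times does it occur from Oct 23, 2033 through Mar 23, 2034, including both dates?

Occurrences land 20·i days after Oct 13, 2033 for i = 0, 1, 2, …
Oct 23, 2033 is 10 days after the start; 10 ÷ 20 = 0 remainder 10; since the remainder is 10, round up to i = 1. First occurrence in the window: #2 on Nov 2, 2033 (1×20 = 20 days in).
Mar 23, 2034 is 161 days after the start; 161 ÷ 20 = 8 remainder 1. Last occurrence in the window: #9 on Mar 22, 2034.
Occurrences #2 through #9: 8 in total.

8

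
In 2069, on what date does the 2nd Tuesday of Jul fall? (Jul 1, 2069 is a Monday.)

Jul 9, 2069

Jul 2069 begins on a Monday, so the first Tuesday is Jul 2 (1 day later).
The 2nd Tuesday is 1 weeks later: 2 + 7 = 9.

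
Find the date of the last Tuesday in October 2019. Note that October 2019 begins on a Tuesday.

October 29, 2019

October 2019 begins on a Tuesday, so the first Tuesday is October 1.
October 2019 has 31 days. Adding weeks: 1, 8, 15, 22, 29 — the last one ≤ 31 is the 29th.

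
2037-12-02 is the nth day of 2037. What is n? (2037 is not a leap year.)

336

Days in months before December: 31 + 28 + 31 + 30 + 31 + 30 + 31 + 31 + 30 + 31 + 30 = 334.
Plus 2 days into December → day 336.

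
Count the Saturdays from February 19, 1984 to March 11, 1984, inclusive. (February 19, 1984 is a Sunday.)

3

February 19, 1984 is a Sunday; the first Saturday on or after it is February 25, 1984 (6 days later).
From February 25, 1984 to March 11, 1984: 4 + 11 = 15 days (rest of February, March).
15 ÷ 7 = 2 full weeks with remainder 1, so 2 more Saturdays after the first → 3.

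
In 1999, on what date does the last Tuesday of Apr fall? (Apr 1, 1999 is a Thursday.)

Apr 1999 begins on a Thursday, so the first Tuesday is Apr 6 (5 days later).
Apr 1999 has 30 days. Adding weeks: 6, 13, 20, 27 — the last one ≤ 30 is the 27th.

Apr 27, 1999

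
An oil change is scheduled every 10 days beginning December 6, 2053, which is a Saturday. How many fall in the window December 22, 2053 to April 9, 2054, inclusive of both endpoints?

11

Occurrences land 10·i days after December 6, 2053 for i = 0, 1, 2, …
December 22, 2053 is 16 days after the start; 16 ÷ 10 = 1 remainder 6; since the remainder is 6, round up to i = 2. First occurrence in the window: #3 on December 26, 2053 (2×10 = 20 days in).
April 9, 2054 is 124 days after the start; 124 ÷ 10 = 12 remainder 4. Last occurrence in the window: #13 on April 5, 2054.
Occurrences #3 through #13: 11 in total.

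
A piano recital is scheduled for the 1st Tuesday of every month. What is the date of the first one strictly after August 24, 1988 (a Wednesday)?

September 6, 1988

August 1988 starts on a Monday, so its 1st Tuesday is August 2, 1988 (1 day in).
That is not after August 24, 1988, so look at September 1988.
September 1988 starts on a Thursday, so its 1st Tuesday is September 6, 1988 (5 days in).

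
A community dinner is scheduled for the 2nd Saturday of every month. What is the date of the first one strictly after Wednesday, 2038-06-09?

2038-06-12

June 2038 starts on a Tuesday; its first Saturday is the 5th, so the 2nd Saturday is the 12th — 2038-06-12.
2038-06-12 is after 2038-06-09, so that is the next one.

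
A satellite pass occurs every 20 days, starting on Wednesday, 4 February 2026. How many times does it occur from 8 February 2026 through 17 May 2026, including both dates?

5

Occurrences land 20·i days after 4 February 2026 for i = 0, 1, 2, …
8 February 2026 is 4 days after the start; 4 ÷ 20 = 0 remainder 4; since the remainder is 4, round up to i = 1. First occurrence in the window: #2 on 24 February 2026 (1×20 = 20 days in).
17 May 2026 is 102 days after the start; 102 ÷ 20 = 5 remainder 2. Last occurrence in the window: #6 on 15 May 2026.
Occurrences #2 through #6: 5 in total.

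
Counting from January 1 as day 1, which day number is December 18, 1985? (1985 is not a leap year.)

Days in months before December: 31 + 28 + 31 + 30 + 31 + 30 + 31 + 31 + 30 + 31 + 30 = 334.
Plus 18 days into December → day 352.

352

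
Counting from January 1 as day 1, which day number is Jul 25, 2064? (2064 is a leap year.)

207

Days in months before Jul: 31 + 29 + 31 + 30 + 31 + 30 = 182.
Plus 25 days into Jul → day 207.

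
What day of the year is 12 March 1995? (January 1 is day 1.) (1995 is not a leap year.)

Days in months before March: 31 + 28 = 59.
Plus 12 days into March → day 71.

71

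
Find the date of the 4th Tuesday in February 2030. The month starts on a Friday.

February 2030 begins on a Friday, so the first Tuesday is February 5 (4 days later).
The 4th Tuesday is 3 weeks later: 5 + 21 = 26.

February 26, 2030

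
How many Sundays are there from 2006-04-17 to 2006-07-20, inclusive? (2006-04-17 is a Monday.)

13

2006-04-17 is a Monday; the first Sunday on or after it is 2006-04-23 (6 days later).
From 2006-04-23 to 2006-07-20: 7 + 31 + 30 + 20 = 88 days (rest of April, May, June, July).
88 ÷ 7 = 12 full weeks with remainder 4, so 12 more Sundays after the first → 13.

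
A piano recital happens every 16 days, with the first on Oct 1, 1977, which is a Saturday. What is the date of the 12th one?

Mar 26, 1978

The 12th occurrence is 11 intervals after the first: 11 × 16 = 176 days after Oct 1, 1977.
Oct has 31 days — 30 days to the end of Oct leaves 146.
Nov has 30 days (116 left).
Dec has 31 days (85 left).
Jan has 31 days (54 left).
Feb has 28 days (26 left).
26 days into Mar → Mar 26, 1978.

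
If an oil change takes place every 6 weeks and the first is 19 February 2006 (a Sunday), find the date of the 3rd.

14 May 2006

The 3rd occurrence is 2 intervals after the first: 2 × 42 = 84 days after 19 February 2006.
February has 28 days — 9 days to the end of February leaves 75.
March has 31 days (44 left).
April has 30 days (14 left).
14 days into May → 14 May 2006.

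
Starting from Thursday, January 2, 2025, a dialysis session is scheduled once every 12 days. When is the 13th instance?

May 26, 2025

The 13th occurrence is 12 intervals after the first: 12 × 12 = 144 days after January 2, 2025.
January has 31 days — 29 days to the end of January leaves 115.
February has 28 days (87 left).
March has 31 days (56 left).
April has 30 days (26 left).
26 days into May → May 26, 2025.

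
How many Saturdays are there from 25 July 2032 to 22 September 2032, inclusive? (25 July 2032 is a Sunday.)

25 July 2032 is a Sunday; the first Saturday on or after it is 31 July 2032 (6 days later).
From 31 July 2032 to 22 September 2032: 0 + 31 + 22 = 53 days (rest of July, August, September).
53 ÷ 7 = 7 full weeks with remainder 4, so 7 more Saturdays after the first → 8.

8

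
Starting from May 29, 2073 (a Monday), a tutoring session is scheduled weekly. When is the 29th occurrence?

December 11, 2073

The 29th occurrence is 28 intervals after the first: 28 × 7 = 196 days after May 29, 2073.
May has 31 days — 2 days to the end of May leaves 194.
June has 30 days (164 left).
July has 31 days (133 left).
August has 31 days (102 left).
September has 30 days (72 left).
October has 31 days (41 left).
November has 30 days (11 left).
11 days into December → December 11, 2073.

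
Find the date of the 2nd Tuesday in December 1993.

December 14, 1993

The first Tuesday of December 1993 is December 7.
The 2nd Tuesday is 1 weeks later: 7 + 7 = 14.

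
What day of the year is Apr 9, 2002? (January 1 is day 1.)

Days in months before Apr: 31 + 28 + 31 = 90.
Plus 9 days into Apr → day 99.

99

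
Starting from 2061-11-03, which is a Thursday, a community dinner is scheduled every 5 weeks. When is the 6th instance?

The 6th occurrence is 5 intervals after the first: 5 × 35 = 175 days after 2061-11-03.
November has 30 days — 27 days to the end of November leaves 148.
December has 31 days (117 left).
January has 31 days (86 left).
February has 28 days (58 left).
March has 31 days (27 left).
27 days into April → 2062-04-27.

2062-04-27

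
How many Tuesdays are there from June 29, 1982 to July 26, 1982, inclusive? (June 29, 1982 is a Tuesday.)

June 29, 1982 is a Tuesday; the first Tuesday on or after it is June 29, 1982.
From June 29, 1982 to July 26, 1982: 1 + 26 = 27 days (rest of June, July).
27 ÷ 7 = 3 full weeks with remainder 6, so 3 more Tuesdays after the first → 4.

4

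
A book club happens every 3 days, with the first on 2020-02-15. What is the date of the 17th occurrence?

2020-04-03

The 17th occurrence is 16 intervals after the first: 16 × 3 = 48 days after 2020-02-15.
February has 29 days — 14 days to the end of February leaves 34.
March has 31 days (3 left).
3 days into April → 2020-04-03.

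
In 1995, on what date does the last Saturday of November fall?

25 November 1995

November 1995 begins on a Wednesday, so the first Saturday is November 4 (3 days later).
November 1995 has 30 days. Adding weeks: 4, 11, 18, 25 — the last one ≤ 30 is the 25th.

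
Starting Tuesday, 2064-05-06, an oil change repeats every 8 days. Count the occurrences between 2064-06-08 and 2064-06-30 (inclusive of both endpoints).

Occurrences land 8·i days after 2064-05-06 for i = 0, 1, 2, …
2064-06-08 is 33 days after the start; 33 ÷ 8 = 4 remainder 1; since the remainder is 1, round up to i = 5. First occurrence in the window: #6 on 2064-06-15 (5×8 = 40 days in).
2064-06-30 is 55 days after the start; 55 ÷ 8 = 6 remainder 7. Last occurrence in the window: #7 on 2064-06-23.
Occurrences #6 through #7: 2 in total.

2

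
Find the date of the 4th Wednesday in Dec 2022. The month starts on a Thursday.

Dec 2022 begins on a Thursday, so the first Wednesday is Dec 7 (6 days later).
The 4th Wednesday is 3 weeks later: 7 + 21 = 28.

Dec 28, 2022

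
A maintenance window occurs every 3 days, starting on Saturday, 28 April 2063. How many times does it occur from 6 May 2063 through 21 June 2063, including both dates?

Occurrences land 3·i days after 28 April 2063 for i = 0, 1, 2, …
6 May 2063 is 8 days after the start; 8 ÷ 3 = 2 remainder 2; since the remainder is 2, round up to i = 3. First occurrence in the window: #4 on 7 May 2063 (3×3 = 9 days in).
21 June 2063 is 54 days after the start; 54 ÷ 3 = 18 remainder 0. Last occurrence in the window: #19 on 21 June 2063.
Occurrences #4 through #19: 16 in total.

16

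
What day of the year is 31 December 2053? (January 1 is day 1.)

Days in months before December: 31 + 28 + 31 + 30 + 31 + 30 + 31 + 31 + 30 + 31 + 30 = 334.
Plus 31 days into December → day 365.

365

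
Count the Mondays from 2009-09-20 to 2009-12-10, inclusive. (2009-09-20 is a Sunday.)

12

2009-09-20 is a Sunday; the first Monday on or after it is 2009-09-21 (1 day later).
From 2009-09-21 to 2009-12-10: 9 + 31 + 30 + 10 = 80 days (rest of September, October, November, December).
80 ÷ 7 = 11 full weeks with remainder 3, so 11 more Mondays after the first → 12.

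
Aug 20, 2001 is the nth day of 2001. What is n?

Days in months before Aug: 31 + 28 + 31 + 30 + 31 + 30 + 31 = 212.
Plus 20 days into Aug → day 232.

232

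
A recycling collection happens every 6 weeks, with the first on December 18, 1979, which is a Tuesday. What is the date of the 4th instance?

April 22, 1980

The 4th occurrence is 3 intervals after the first: 3 × 42 = 126 days after December 18, 1979.
December has 31 days — 13 days to the end of December leaves 113.
January has 31 days (82 left).
February has 29 days (53 left).
March has 31 days (22 left).
22 days into April → April 22, 1980.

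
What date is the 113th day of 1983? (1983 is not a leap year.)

Apr 23, 1983

Jan has 31 days (113 − 31 = 82 remain).
Feb has 28 days (82 − 28 = 54 remain).
Mar has 31 days (54 − 31 = 23 remain).
23 into Apr → Apr 23.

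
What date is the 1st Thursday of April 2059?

The first Thursday of April 2059 is April 3.

April 3, 2059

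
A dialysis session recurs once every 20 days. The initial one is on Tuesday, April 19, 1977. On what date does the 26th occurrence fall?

The 26th occurrence is 25 intervals after the first: 25 × 20 = 500 days after April 19, 1977.
April has 30 days — 11 days to the end of April leaves 489.
From end of April to end of 1977 is 245 days (244 left).
January has 31 days (213 left).
February has 28 days (185 left).
March has 31 days (154 left).
April has 30 days (124 left).
May has 31 days (93 left).
June has 30 days (63 left).
July has 31 days (32 left).
August has 31 days (1 left).
1 day into September → September 1, 1978.

September 1, 1978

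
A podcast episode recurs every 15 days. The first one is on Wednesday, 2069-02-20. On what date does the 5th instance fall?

2069-04-21

The 5th occurrence is 4 intervals after the first: 4 × 15 = 60 days after 2069-02-20.
February has 28 days — 8 days to the end of February leaves 52.
March has 31 days (21 left).
21 days into April → 2069-04-21.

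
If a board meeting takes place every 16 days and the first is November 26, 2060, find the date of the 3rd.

December 28, 2060

The 3rd occurrence is 2 intervals after the first: 2 × 16 = 32 days after November 26, 2060.
November has 30 days — 4 days to the end of November leaves 28.
28 days into December → December 28, 2060.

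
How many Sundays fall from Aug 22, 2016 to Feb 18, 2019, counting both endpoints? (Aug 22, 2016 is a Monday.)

Aug 22, 2016 is a Monday; the first Sunday on or after it is Aug 28, 2016 (6 days later).
From Aug 28, 2016 to Feb 18, 2019: 125 + 365 + 365 + 49 = 904 days (rest of 2016, 2017, 2018, to Feb 18, 2019 in 2019).
904 ÷ 7 = 129 full weeks with remainder 1, so 129 more Sundays after the first → 130.

130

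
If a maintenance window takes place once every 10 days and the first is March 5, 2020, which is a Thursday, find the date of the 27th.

The 27th occurrence is 26 intervals after the first: 26 × 10 = 260 days after March 5, 2020.
March has 31 days — 26 days to the end of March leaves 234.
April has 30 days (204 left).
May has 31 days (173 left).
June has 30 days (143 left).
July has 31 days (112 left).
August has 31 days (81 left).
September has 30 days (51 left).
October has 31 days (20 left).
20 days into November → November 20, 2020.

November 20, 2020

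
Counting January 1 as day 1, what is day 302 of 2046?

October 29, 2046

January has 31 days (302 − 31 = 271 remain).
February has 28 days (271 − 28 = 243 remain).
March has 31 days (243 − 31 = 212 remain).
April has 30 days (212 − 30 = 182 remain).
May has 31 days (182 − 31 = 151 remain).
June has 30 days (151 − 30 = 121 remain).
July has 31 days (121 − 31 = 90 remain).
August has 31 days (90 − 31 = 59 remain).
September has 30 days (59 − 30 = 29 remain).
29 into October → October 29.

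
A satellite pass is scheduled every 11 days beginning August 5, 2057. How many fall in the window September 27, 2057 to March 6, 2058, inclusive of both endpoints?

15

Occurrences land 11·i days after August 5, 2057 for i = 0, 1, 2, …
September 27, 2057 is 53 days after the start; 53 ÷ 11 = 4 remainder 9; since the remainder is 9, round up to i = 5. First occurrence in the window: #6 on September 29, 2057 (5×11 = 55 days in).
March 6, 2058 is 213 days after the start; 213 ÷ 11 = 19 remainder 4. Last occurrence in the window: #20 on March 2, 2058.
Occurrences #6 through #20: 15 in total.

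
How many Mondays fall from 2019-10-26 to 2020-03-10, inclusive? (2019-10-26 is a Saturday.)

20

2019-10-26 is a Saturday; the first Monday on or after it is 2019-10-28 (2 days later).
From 2019-10-28 to 2020-03-10: 3 + 30 + 31 + 31 + 29 + 10 = 134 days (rest of October, November, December, January, February, March).
134 ÷ 7 = 19 full weeks with remainder 1, so 19 more Mondays after the first → 20.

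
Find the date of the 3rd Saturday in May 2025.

May 17, 2025

May 2025 begins on a Thursday, so the first Saturday is May 3 (2 days later).
The 3rd Saturday is 2 weeks later: 3 + 14 = 17.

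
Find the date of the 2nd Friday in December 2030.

December 13, 2030

The first Friday of December 2030 is December 6.
The 2nd Friday is 1 weeks later: 6 + 7 = 13.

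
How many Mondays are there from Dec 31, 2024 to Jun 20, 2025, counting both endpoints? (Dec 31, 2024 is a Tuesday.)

24

Dec 31, 2024 is a Tuesday; the first Monday on or after it is Jan 6, 2025 (6 days later).
From Jan 6, 2025 to Jun 20, 2025: 25 + 28 + 31 + 30 + 31 + 20 = 165 days (rest of Jan, Feb, Mar, Apr, May, Jun).
165 ÷ 7 = 23 full weeks with remainder 4, so 23 more Mondays after the first → 24.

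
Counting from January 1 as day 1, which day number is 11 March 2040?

Days in months before March: 31 + 29 = 60.
Plus 11 days into March → day 71.

71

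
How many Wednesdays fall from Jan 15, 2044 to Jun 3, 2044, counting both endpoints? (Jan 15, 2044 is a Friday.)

Jan 15, 2044 is a Friday; the first Wednesday on or after it is Jan 20, 2044 (5 days later).
From Jan 20, 2044 to Jun 3, 2044: 11 + 29 + 31 + 30 + 31 + 3 = 135 days (rest of Jan, Feb, Mar, Apr, May, Jun).
135 ÷ 7 = 19 full weeks with remainder 2, so 19 more Wednesdays after the first → 20.

20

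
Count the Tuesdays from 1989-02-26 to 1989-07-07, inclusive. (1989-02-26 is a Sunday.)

1989-02-26 is a Sunday; the first Tuesday on or after it is 1989-02-28 (2 days later).
From 1989-02-28 to 1989-07-07: 0 + 31 + 30 + 31 + 30 + 7 = 129 days (rest of February, March, April, May, June, July).
129 ÷ 7 = 18 full weeks with remainder 3, so 18 more Tuesdays after the first → 19.

19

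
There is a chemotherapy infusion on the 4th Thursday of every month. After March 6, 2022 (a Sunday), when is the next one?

March 2022 starts on a Tuesday; its first Thursday is the 3rd, so the 4th Thursday is the 24th — March 24, 2022.
March 24, 2022 is after March 6, 2022, so that is the next one.

March 24, 2022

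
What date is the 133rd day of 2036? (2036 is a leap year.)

May 12, 2036

January has 31 days (133 − 31 = 102 remain).
February has 29 days (102 − 29 = 73 remain).
March has 31 days (73 − 31 = 42 remain).
April has 30 days (42 − 30 = 12 remain).
12 into May → May 12.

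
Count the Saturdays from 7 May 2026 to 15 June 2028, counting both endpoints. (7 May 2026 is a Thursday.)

110

7 May 2026 is a Thursday; the first Saturday on or after it is 9 May 2026 (2 days later).
From 9 May 2026 to 15 June 2028: 236 + 365 + 167 = 768 days (rest of 2026, 2027, to 15 June 2028 in 2028).
768 ÷ 7 = 109 full weeks with remainder 5, so 109 more Saturdays after the first → 110.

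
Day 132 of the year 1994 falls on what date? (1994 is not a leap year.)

1994-05-12

January has 31 days (132 − 31 = 101 remain).
February has 28 days (101 − 28 = 73 remain).
March has 31 days (73 − 31 = 42 remain).
April has 30 days (42 − 30 = 12 remain).
12 into May → May 12.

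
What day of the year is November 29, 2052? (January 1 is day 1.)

Days in months before November: 31 + 29 + 31 + 30 + 31 + 30 + 31 + 31 + 30 + 31 = 305.
Plus 29 days into November → day 334.

334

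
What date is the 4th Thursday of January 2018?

2018-01-25

January 2018 begins on a Monday, so the first Thursday is January 4 (3 days later).
The 4th Thursday is 3 weeks later: 4 + 21 = 25.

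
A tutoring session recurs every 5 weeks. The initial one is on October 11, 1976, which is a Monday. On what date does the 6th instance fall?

April 4, 1977

The 6th occurrence is 5 intervals after the first: 5 × 35 = 175 days after October 11, 1976.
October has 31 days — 20 days to the end of October leaves 155.
November has 30 days (125 left).
December has 31 days (94 left).
January has 31 days (63 left).
February has 28 days (35 left).
March has 31 days (4 left).
4 days into April → April 4, 1977.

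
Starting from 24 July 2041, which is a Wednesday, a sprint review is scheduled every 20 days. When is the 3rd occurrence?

The 3rd occurrence is 2 intervals after the first: 2 × 20 = 40 days after 24 July 2041.
July has 31 days — 7 days to the end of July leaves 33.
August has 31 days (2 left).
2 days into September → 2 September 2041.

2 September 2041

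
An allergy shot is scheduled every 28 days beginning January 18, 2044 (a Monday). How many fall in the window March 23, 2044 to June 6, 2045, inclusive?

16

Occurrences land 28·i days after January 18, 2044 for i = 0, 1, 2, …
March 23, 2044 is 65 days after the start; 65 ÷ 28 = 2 remainder 9; since the remainder is 9, round up to i = 3. First occurrence in the window: #4 on April 11, 2044 (3×28 = 84 days in).
June 6, 2045 is 505 days after the start; 505 ÷ 28 = 18 remainder 1. Last occurrence in the window: #19 on June 5, 2045.
Occurrences #4 through #19: 16 in total.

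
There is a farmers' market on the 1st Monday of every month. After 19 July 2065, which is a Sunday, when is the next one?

July 2065 starts on a Wednesday, so its 1st Monday is 6 July 2065 (5 days in).
That is not after 19 July 2065, so look at August 2065.
August 2065 starts on a Saturday, so its 1st Monday is 3 August 2065 (2 days in).

3 August 2065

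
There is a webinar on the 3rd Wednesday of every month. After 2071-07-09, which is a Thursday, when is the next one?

2071-07-15

July 2071 starts on a Wednesday; its first Wednesday is the 1st, so the 3rd Wednesday is the 15th — 2071-07-15.
2071-07-15 is after 2071-07-09, so that is the next one.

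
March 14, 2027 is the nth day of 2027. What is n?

73

Days in months before March: 31 + 28 = 59.
Plus 14 days into March → day 73.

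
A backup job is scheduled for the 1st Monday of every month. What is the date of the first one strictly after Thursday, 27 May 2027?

May 2027 starts on a Saturday, so its 1st Monday is 3 May 2027 (2 days in).
That is not after 27 May 2027, so look at June 2027.
June 2027 starts on a Tuesday, so its 1st Monday is 7 June 2027 (6 days in).

7 June 2027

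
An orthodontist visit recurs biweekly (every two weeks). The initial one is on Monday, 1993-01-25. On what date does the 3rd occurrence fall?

The 3rd occurrence is 2 intervals after the first: 2 × 14 = 28 days after 1993-01-25.
January has 31 days — 6 days to the end of January leaves 22.
22 days into February → 1993-02-22.

1993-02-22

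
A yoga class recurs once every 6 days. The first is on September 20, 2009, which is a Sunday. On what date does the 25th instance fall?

February 11, 2010

The 25th occurrence is 24 intervals after the first: 24 × 6 = 144 days after September 20, 2009.
September has 30 days — 10 days to the end of September leaves 134.
October has 31 days (103 left).
November has 30 days (73 left).
December has 31 days (42 left).
January has 31 days (11 left).
11 days into February → February 11, 2010.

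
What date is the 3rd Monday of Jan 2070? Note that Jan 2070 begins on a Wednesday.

Jan 20, 2070

Jan 2070 begins on a Wednesday, so the first Monday is Jan 6 (5 days later).
The 3rd Monday is 2 weeks later: 6 + 14 = 20.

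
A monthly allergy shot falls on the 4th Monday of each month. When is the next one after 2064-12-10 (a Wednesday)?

December 2064 starts on a Monday; its first Monday is the 1st, so the 4th Monday is the 22nd — 2064-12-22.
2064-12-22 is after 2064-12-10, so that is the next one.

2064-12-22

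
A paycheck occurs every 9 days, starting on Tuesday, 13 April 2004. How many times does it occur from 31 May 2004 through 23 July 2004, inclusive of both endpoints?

Occurrences land 9·i days after 13 April 2004 for i = 0, 1, 2, …
31 May 2004 is 48 days after the start; 48 ÷ 9 = 5 remainder 3; since the remainder is 3, round up to i = 6. First occurrence in the window: #7 on 6 June 2004 (6×9 = 54 days in).
23 July 2004 is 101 days after the start; 101 ÷ 9 = 11 remainder 2. Last occurrence in the window: #12 on 21 July 2004.
Occurrences #7 through #12: 6 in total.

6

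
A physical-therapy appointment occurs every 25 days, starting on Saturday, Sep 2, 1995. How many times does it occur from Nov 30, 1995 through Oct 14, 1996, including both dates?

13

Occurrences land 25·i days after Sep 2, 1995 for i = 0, 1, 2, …
Nov 30, 1995 is 89 days after the start; 89 ÷ 25 = 3 remainder 14; since the remainder is 14, round up to i = 4. First occurrence in the window: #5 on Dec 11, 1995 (4×25 = 100 days in).
Oct 14, 1996 is 408 days after the start; 408 ÷ 25 = 16 remainder 8. Last occurrence in the window: #17 on Oct 6, 1996.
Occurrences #5 through #17: 13 in total.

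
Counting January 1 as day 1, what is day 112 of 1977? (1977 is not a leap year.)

January has 31 days (112 − 31 = 81 remain).
February has 28 days (81 − 28 = 53 remain).
March has 31 days (53 − 31 = 22 remain).
22 into April → April 22.

April 22, 1977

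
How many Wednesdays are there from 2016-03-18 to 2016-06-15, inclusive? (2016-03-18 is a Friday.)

2016-03-18 is a Friday; the first Wednesday on or after it is 2016-03-23 (5 days later).
From 2016-03-23 to 2016-06-15: 8 + 30 + 31 + 15 = 84 days (rest of March, April, May, June).
84 ÷ 7 = 12 full weeks with remainder 0, so 12 more Wednesdays after the first → 13.

13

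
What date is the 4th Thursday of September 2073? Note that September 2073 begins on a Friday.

September 2073 begins on a Friday, so the first Thursday is September 7 (6 days later).
The 4th Thursday is 3 weeks later: 7 + 21 = 28.

28 September 2073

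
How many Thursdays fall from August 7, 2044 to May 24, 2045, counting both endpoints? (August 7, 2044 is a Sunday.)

41

August 7, 2044 is a Sunday; the first Thursday on or after it is August 11, 2044 (4 days later).
From August 11, 2044 to May 24, 2045: 20 + 30 + 31 + 30 + 31 + 31 + 28 + 31 + 30 + 24 = 286 days (rest of August, September, October, November, December, January, February, March, April, May).
286 ÷ 7 = 40 full weeks with remainder 6, so 40 more Thursdays after the first → 41.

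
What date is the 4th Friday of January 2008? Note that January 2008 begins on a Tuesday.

25 January 2008

January 2008 begins on a Tuesday, so the first Friday is January 4 (3 days later).
The 4th Friday is 3 weeks later: 4 + 21 = 25.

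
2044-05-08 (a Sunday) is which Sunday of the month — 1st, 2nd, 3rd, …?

Day 8 falls in week ⌈8/7⌉ of the month.
Days 1–7 hold the 1st Sunday, 8–14 the 2nd, 15–21 the 3rd, 22–28 the 4th, 29–31 the 5th.
8 is in the range for the 2nd.

2nd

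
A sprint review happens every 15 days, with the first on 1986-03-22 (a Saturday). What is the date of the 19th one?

The 19th occurrence is 18 intervals after the first: 18 × 15 = 270 days after 1986-03-22.
March has 31 days — 9 days to the end of March leaves 261.
April has 30 days (231 left).
May has 31 days (200 left).
June has 30 days (170 left).
July has 31 days (139 left).
August has 31 days (108 left).
September has 30 days (78 left).
October has 31 days (47 left).
November has 30 days (17 left).
17 days into December → 1986-12-17.

1986-12-17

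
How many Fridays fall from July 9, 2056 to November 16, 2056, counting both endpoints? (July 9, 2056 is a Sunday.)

July 9, 2056 is a Sunday; the first Friday on or after it is July 14, 2056 (5 days later).
From July 14, 2056 to November 16, 2056: 17 + 31 + 30 + 31 + 16 = 125 days (rest of July, August, September, October, November).
125 ÷ 7 = 17 full weeks with remainder 6, so 17 more Fridays after the first → 18.

18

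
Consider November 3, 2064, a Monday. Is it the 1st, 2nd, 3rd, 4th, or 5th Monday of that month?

1st

Day 3 falls in week ⌈3/7⌉ of the month.
Days 1–7 hold the 1st Monday, 8–14 the 2nd, 15–21 the 3rd, 22–28 the 4th, 29–31 the 5th.
3 is in the range for the 1st.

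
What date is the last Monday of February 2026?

2026-02-23

February 2026 begins on a Sunday, so the first Monday is February 2 (1 day later).
February 2026 has 28 days. Adding weeks: 2, 9, 16, 23 — the last one ≤ 28 is the 23rd.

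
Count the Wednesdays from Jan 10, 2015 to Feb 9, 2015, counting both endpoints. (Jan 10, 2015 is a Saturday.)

Jan 10, 2015 is a Saturday; the first Wednesday on or after it is Jan 14, 2015 (4 days later).
From Jan 14, 2015 to Feb 9, 2015: 17 + 9 = 26 days (rest of Jan, Feb).
26 ÷ 7 = 3 full weeks with remainder 5, so 3 more Wednesdays after the first → 4.

4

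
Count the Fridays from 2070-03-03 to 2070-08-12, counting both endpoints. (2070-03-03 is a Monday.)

23

2070-03-03 is a Monday; the first Friday on or after it is 2070-03-07 (4 days later).
From 2070-03-07 to 2070-08-12: 24 + 30 + 31 + 30 + 31 + 12 = 158 days (rest of March, April, May, June, July, August).
158 ÷ 7 = 22 full weeks with remainder 4, so 22 more Fridays after the first → 23.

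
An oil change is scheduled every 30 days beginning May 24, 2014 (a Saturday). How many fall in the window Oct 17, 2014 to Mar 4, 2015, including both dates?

Occurrences land 30·i days after May 24, 2014 for i = 0, 1, 2, …
Oct 17, 2014 is 146 days after the start; 146 ÷ 30 = 4 remainder 26; since the remainder is 26, round up to i = 5. First occurrence in the window: #6 on Oct 21, 2014 (5×30 = 150 days in).
Mar 4, 2015 is 284 days after the start; 284 ÷ 30 = 9 remainder 14. Last occurrence in the window: #10 on Feb 18, 2015.
Occurrences #6 through #10: 5 in total.

5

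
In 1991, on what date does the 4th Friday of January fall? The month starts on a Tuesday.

January 25, 1991

January 1991 begins on a Tuesday, so the first Friday is January 4 (3 days later).
The 4th Friday is 3 weeks later: 4 + 21 = 25.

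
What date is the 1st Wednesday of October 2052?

The first Wednesday of October 2052 is October 2.

October 2, 2052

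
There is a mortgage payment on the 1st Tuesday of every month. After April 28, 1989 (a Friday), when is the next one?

April 1989 starts on a Saturday, so its 1st Tuesday is April 4, 1989 (3 days in).
That is not after April 28, 1989, so look at May 1989.
May 1989 starts on a Monday, so its 1st Tuesday is May 2, 1989 (1 day in).

May 2, 1989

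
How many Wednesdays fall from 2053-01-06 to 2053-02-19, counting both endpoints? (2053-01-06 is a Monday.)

2053-01-06 is a Monday; the first Wednesday on or after it is 2053-01-08 (2 days later).
From 2053-01-08 to 2053-02-19: 23 + 19 = 42 days (rest of January, February).
42 ÷ 7 = 6 full weeks with remainder 0, so 6 more Wednesdays after the first → 7.

7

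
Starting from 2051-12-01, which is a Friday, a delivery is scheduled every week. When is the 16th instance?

The 16th occurrence is 15 intervals after the first: 15 × 7 = 105 days after 2051-12-01.
December has 31 days — 30 days to the end of December leaves 75.
January has 31 days (44 left).
February has 29 days (15 left).
15 days into March → 2052-03-15.

2052-03-15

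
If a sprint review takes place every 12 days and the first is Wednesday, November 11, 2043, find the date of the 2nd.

The 2nd occurrence is 1 interval after the first: 1 × 12 = 12 days after November 11, 2043.
12 days later is November 23, 2043.

November 23, 2043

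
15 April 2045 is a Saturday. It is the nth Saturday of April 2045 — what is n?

3rd

Day 15 falls in week ⌈15/7⌉ of the month.
Days 1–7 hold the 1st Saturday, 8–14 the 2nd, 15–21 the 3rd, 22–28 the 4th, 29–31 the 5th.
15 is in the range for the 3rd.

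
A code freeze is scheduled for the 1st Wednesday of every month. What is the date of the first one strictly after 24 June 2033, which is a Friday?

6 July 2033

June 2033 starts on a Wednesday, so its 1st Wednesday is 1 June 2033.
That is not after 24 June 2033, so look at July 2033.
July 2033 starts on a Friday, so its 1st Wednesday is 6 July 2033 (5 days in).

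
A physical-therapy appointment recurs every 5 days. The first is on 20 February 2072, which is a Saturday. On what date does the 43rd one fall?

17 September 2072

The 43rd occurrence is 42 intervals after the first: 42 × 5 = 210 days after 20 February 2072.
February has 29 days — 9 days to the end of February leaves 201.
March has 31 days (170 left).
April has 30 days (140 left).
May has 31 days (109 left).
June has 30 days (79 left).
July has 31 days (48 left).
August has 31 days (17 left).
17 days into September → 17 September 2072.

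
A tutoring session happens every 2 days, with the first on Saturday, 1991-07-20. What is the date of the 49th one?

1991-10-24

The 49th occurrence is 48 intervals after the first: 48 × 2 = 96 days after 1991-07-20.
July has 31 days — 11 days to the end of July leaves 85.
August has 31 days (54 left).
September has 30 days (24 left).
24 days into October → 1991-10-24.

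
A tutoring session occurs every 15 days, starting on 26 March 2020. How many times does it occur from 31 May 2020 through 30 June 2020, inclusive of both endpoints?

2

Occurrences land 15·i days after 26 March 2020 for i = 0, 1, 2, …
31 May 2020 is 66 days after the start; 66 ÷ 15 = 4 remainder 6; since the remainder is 6, round up to i = 5. First occurrence in the window: #6 on 9 June 2020 (5×15 = 75 days in).
30 June 2020 is 96 days after the start; 96 ÷ 15 = 6 remainder 6. Last occurrence in the window: #7 on 24 June 2020.
Occurrences #6 through #7: 2 in total.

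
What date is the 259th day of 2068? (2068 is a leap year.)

January has 31 days (259 − 31 = 228 remain).
February has 29 days (228 − 29 = 199 remain).
March has 31 days (199 − 31 = 168 remain).
April has 30 days (168 − 30 = 138 remain).
May has 31 days (138 − 31 = 107 remain).
June has 30 days (107 − 30 = 77 remain).
July has 31 days (77 − 31 = 46 remain).
August has 31 days (46 − 31 = 15 remain).
15 into September → September 15.

15 September 2068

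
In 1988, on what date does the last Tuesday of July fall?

July 1988 begins on a Friday, so the first Tuesday is July 5 (4 days later).
July 1988 has 31 days. Adding weeks: 5, 12, 19, 26 — the last one ≤ 31 is the 26th.

26 July 1988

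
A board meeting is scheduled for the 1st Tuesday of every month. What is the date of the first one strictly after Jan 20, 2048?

Jan 2048 starts on a Wednesday, so its 1st Tuesday is Jan 7, 2048 (6 days in).
That is not after Jan 20, 2048, so look at Feb 2048.
Feb 2048 starts on a Saturday, so its 1st Tuesday is Feb 4, 2048 (3 days in).

Feb 4, 2048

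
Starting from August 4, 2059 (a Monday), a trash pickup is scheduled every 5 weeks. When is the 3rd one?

October 13, 2059

The 3rd occurrence is 2 intervals after the first: 2 × 35 = 70 days after August 4, 2059.
August has 31 days — 27 days to the end of August leaves 43.
September has 30 days (13 left).
13 days into October → October 13, 2059.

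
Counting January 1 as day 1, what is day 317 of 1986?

13 November 1986

January has 31 days (317 − 31 = 286 remain).
February has 28 days (286 − 28 = 258 remain).
March has 31 days (258 − 31 = 227 remain).
April has 30 days (227 − 30 = 197 remain).
May has 31 days (197 − 31 = 166 remain).
June has 30 days (166 − 30 = 136 remain).
July has 31 days (136 − 31 = 105 remain).
August has 31 days (105 − 31 = 74 remain).
September has 30 days (74 − 30 = 44 remain).
October has 31 days (44 − 31 = 13 remain).
13 into November → November 13.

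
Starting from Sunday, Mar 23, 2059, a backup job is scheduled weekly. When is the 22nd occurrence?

Aug 17, 2059

The 22nd occurrence is 21 intervals after the first: 21 × 7 = 147 days after Mar 23, 2059.
Mar has 31 days — 8 days to the end of Mar leaves 139.
Apr has 30 days (109 left).
May has 31 days (78 left).
Jun has 30 days (48 left).
Jul has 31 days (17 left).
17 days into Aug → Aug 17, 2059.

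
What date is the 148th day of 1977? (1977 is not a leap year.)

January has 31 days (148 − 31 = 117 remain).
February has 28 days (117 − 28 = 89 remain).
March has 31 days (89 − 31 = 58 remain).
April has 30 days (58 − 30 = 28 remain).
28 into May → May 28.

1977-05-28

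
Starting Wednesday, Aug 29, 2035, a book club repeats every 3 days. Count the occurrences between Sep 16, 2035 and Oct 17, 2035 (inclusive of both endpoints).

11

Occurrences land 3·i days after Aug 29, 2035 for i = 0, 1, 2, …
Sep 16, 2035 is 18 days after the start; 18 ÷ 3 = 6 remainder 0. First occurrence in the window: #7 on Sep 16, 2035 (6×3 = 18 days in).
Oct 17, 2035 is 49 days after the start; 49 ÷ 3 = 16 remainder 1. Last occurrence in the window: #17 on Oct 16, 2035.
Occurrences #7 through #17: 11 in total.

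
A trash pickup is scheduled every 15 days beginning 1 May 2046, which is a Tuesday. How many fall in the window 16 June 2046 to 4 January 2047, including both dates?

13

Occurrences land 15·i days after 1 May 2046 for i = 0, 1, 2, …
16 June 2046 is 46 days after the start; 46 ÷ 15 = 3 remainder 1; since the remainder is 1, round up to i = 4. First occurrence in the window: #5 on 30 June 2046 (4×15 = 60 days in).
4 January 2047 is 248 days after the start; 248 ÷ 15 = 16 remainder 8. Last occurrence in the window: #17 on 27 December 2046.
Occurrences #5 through #17: 13 in total.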